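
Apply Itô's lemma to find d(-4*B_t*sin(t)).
d(-4*B_t*sin(t)) = (-4*B_t*cos(t)) dt + (-4*sin(t)) dB_t

Itô's formula for f(t, x): d f(t, B_t) = (f_t + (1/2) f_xx) dt + f_x dB_t. Compute partials of f(t, x) = -4*x*sin(t):
  f_t(t,x)  = -4*x*cos(t)
  f_x(t,x)  = -4*sin(t)
  f_xx(t,x) = 0
Assemble drift = f_t + (1/2) f_xx = -4*x*cos(t) and diffusion = f_x = -4*sin(t). Substituting x = B_t:
  d(-4*B_t*sin(t)) = (-4*B_t*cos(t)) dt + (-4*sin(t)) dB_t.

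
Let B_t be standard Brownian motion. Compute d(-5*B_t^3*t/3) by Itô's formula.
d(-5*B_t^3*t/3) = (5*B_t*(-B_t^2 - 3*t)/3) dt + (-5*B_t^2*t) dB_t

Itô's formula for f(t, x): d f(t, B_t) = (f_t + (1/2) f_xx) dt + f_x dB_t. Compute partials of f(t, x) = -5*t*x^3/3:
  f_t(t,x)  = -5*x^3/3
  f_x(t,x)  = -5*t*x^2
  f_xx(t,x) = -10*t*x
Assemble drift = f_t + (1/2) f_xx = 5*x*(-3*t - x^2)/3 and diffusion = f_x = -5*t*x^2. Substituting x = B_t:
  d(-5*B_t^3*t/3) = (5*B_t*(-B_t^2 - 3*t)/3) dt + (-5*B_t^2*t) dB_t.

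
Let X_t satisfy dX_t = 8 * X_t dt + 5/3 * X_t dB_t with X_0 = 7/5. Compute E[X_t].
E[X_t] = 7*exp(8*t)/5

For GBM dX = mu X dt + sigma X dB with X_0 = x_0, apply Itô to Y = log X: dY = (mu - sigma^2/2) dt + sigma dB, so Y_t = log(x_0) + (mu - sigma^2/2) t + sigma B_t and hence X_t = x_0 * exp((mu - sigma^2/2) t + sigma B_t).
With mu = 8, sigma = 5/3, x_0 = 7/5, this gives:
  X_t = 7/5 * exp((119/18) * t + (5/3) * B_t).
Since sigma*B_t ~ Normal(0, sigma^2 t), E[exp(sigma*B_t)] = exp(sigma^2 t / 2); so E[X_t] = x_0 * exp((mu - sigma^2/2) t) * exp(sigma^2 t / 2) = x_0 * exp(mu t) = 7*exp(8*t)/5.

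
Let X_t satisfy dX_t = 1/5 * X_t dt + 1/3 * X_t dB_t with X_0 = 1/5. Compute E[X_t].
E[X_t] = exp(t/5)/5

For GBM dX = mu X dt + sigma X dB with X_0 = x_0, apply Itô to Y = log X: dY = (mu - sigma^2/2) dt + sigma dB, so Y_t = log(x_0) + (mu - sigma^2/2) t + sigma B_t and hence X_t = x_0 * exp((mu - sigma^2/2) t + sigma B_t).
With mu = 1/5, sigma = 1/3, x_0 = 1/5, this gives:
  X_t = 1/5 * exp((13/90) * t + (1/3) * B_t).
Since sigma*B_t ~ Normal(0, sigma^2 t), E[exp(sigma*B_t)] = exp(sigma^2 t / 2); so E[X_t] = x_0 * exp((mu - sigma^2/2) t) * exp(sigma^2 t / 2) = x_0 * exp(mu t) = exp(t/5)/5.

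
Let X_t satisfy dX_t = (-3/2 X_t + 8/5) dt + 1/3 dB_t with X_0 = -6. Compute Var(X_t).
Var(X_t) = 1/27 - exp(-3*t)/27

The variance V(t) = Var(X_t) satisfies V'(t) = 2 a V(t) + c^2 with V(0) = 0 (drift coefficient is linear in X, diffusion is constant). With a = -3/2, c = 1/3, the solution is
  V(t) = (c^2 / (2 a)) * (exp(2 a t) - 1)
       = ((1/3)^2 / (2*(-3/2))) * (exp((-3) t) - 1)
       = 1/27 - exp(-3*t)/27.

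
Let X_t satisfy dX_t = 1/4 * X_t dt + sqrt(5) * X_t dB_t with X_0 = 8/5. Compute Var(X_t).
Var(X_t) = 64*(exp(5*t) - 1)*exp(t/2)/25

For GBM dX = mu X dt + sigma X dB with X_0 = x_0, apply Itô to Y = log X: dY = (mu - sigma^2/2) dt + sigma dB, so Y_t = log(x_0) + (mu - sigma^2/2) t + sigma B_t and hence X_t = x_0 * exp((mu - sigma^2/2) t + sigma B_t).
With mu = 1/4, sigma = sqrt(5), x_0 = 8/5, this gives:
  X_t = 8/5 * exp((-9/4) * t + (sqrt(5)) * B_t).
Since sigma*B_t ~ Normal(0, sigma^2 t), E[exp(sigma*B_t)] = exp(sigma^2 t / 2); so E[X_t] = x_0 * exp((mu - sigma^2/2) t) * exp(sigma^2 t / 2) = x_0 * exp(mu t) = 8*exp(t/4)/5.
Var(X_t) = E[X_t^2] - (E[X_t])^2 = x_0^2 * exp(2 mu t) * (exp(sigma^2 t) - 1) = 64*(exp(5*t) - 1)*exp(t/2)/25.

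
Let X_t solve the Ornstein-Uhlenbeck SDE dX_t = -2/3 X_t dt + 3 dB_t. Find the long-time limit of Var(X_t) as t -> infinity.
lim Var(X_t) = 27/4

The OU SDE dX = -theta X dt + sigma dB admits the integrating factor exp(theta t): d(exp(theta t) X_t) = sigma exp(theta t) dB_t. Integrating from 0 to t gives X_t = x_0 * exp(-theta t) + sigma * int_0^t exp(-theta (t-s)) dB_s for any initial x_0. The Itô integral has variance (by the Itô isometry) sigma^2 * int_0^t exp(-2 theta (t - s)) ds = sigma^2 * (1 - exp(-2 theta t)) / (2 theta), independent of x_0.
With theta = 2/3, sigma = 3:
  Var(X_t) = (3)^2 * (1 - exp(-2*2/3 t)) / (2 * 2/3) = 27/4 - 27*exp(-4*t/3)/4.
As t -> infinity, exp(-2*2/3 t) -> 0, so the stationary variance is sigma^2 / (2 theta) = 27/4.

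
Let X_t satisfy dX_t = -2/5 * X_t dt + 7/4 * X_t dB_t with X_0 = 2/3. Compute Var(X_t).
Var(X_t) = (4*exp(49*t/16) - 4)*exp(-4*t/5)/9

For GBM dX = mu X dt + sigma X dB with X_0 = x_0, apply Itô to Y = log X: dY = (mu - sigma^2/2) dt + sigma dB, so Y_t = log(x_0) + (mu - sigma^2/2) t + sigma B_t and hence X_t = x_0 * exp((mu - sigma^2/2) t + sigma B_t).
With mu = -2/5, sigma = 7/4, x_0 = 2/3, this gives:
  X_t = 2/3 * exp((-309/160) * t + (7/4) * B_t).
Since sigma*B_t ~ Normal(0, sigma^2 t), E[exp(sigma*B_t)] = exp(sigma^2 t / 2); so E[X_t] = x_0 * exp((mu - sigma^2/2) t) * exp(sigma^2 t / 2) = x_0 * exp(mu t) = 2*exp(-2*t/5)/3.
Var(X_t) = E[X_t^2] - (E[X_t])^2 = x_0^2 * exp(2 mu t) * (exp(sigma^2 t) - 1) = (4*exp(49*t/16) - 4)*exp(-4*t/5)/9.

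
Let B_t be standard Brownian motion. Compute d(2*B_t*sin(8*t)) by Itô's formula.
d(2*B_t*sin(8*t)) = (16*B_t*cos(8*t)) dt + (2*sin(8*t)) dB_t

Itô's formula for f(t, x): d f(t, B_t) = (f_t + (1/2) f_xx) dt + f_x dB_t. Compute partials of f(t, x) = 2*x*sin(8*t):
  f_t(t,x)  = 16*x*cos(8*t)
  f_x(t,x)  = 2*sin(8*t)
  f_xx(t,x) = 0
Assemble drift = f_t + (1/2) f_xx = 16*x*cos(8*t) and diffusion = f_x = 2*sin(8*t). Substituting x = B_t:
  d(2*B_t*sin(8*t)) = (16*B_t*cos(8*t)) dt + (2*sin(8*t)) dB_t.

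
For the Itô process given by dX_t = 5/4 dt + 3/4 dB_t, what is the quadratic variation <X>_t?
<X>_t = 9*t/16

For an Itô process dX_t = a(t) dt + b(t) dB_t, the quadratic variation is <X>_t = int_0^t b(s)^2 ds (the drift term does not contribute). Here b(s) = 3/4, so
  b(s)^2 = 9/16.
Integrating from 0 to t:
  <X>_t = int_0^t (9/16) ds = 9*t/16.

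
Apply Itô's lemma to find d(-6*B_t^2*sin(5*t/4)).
d(-6*B_t^2*sin(5*t/4)) = (-15*B_t^2*cos(5*t/4)/2 - 6*sin(5*t/4)) dt + (-12*B_t*sin(5*t/4)) dB_t

Itô's formula for f(t, x): d f(t, B_t) = (f_t + (1/2) f_xx) dt + f_x dB_t. Compute partials of f(t, x) = -6*x^2*sin(5*t/4):
  f_t(t,x)  = -15*x^2*cos(5*t/4)/2
  f_x(t,x)  = -12*x*sin(5*t/4)
  f_xx(t,x) = -12*sin(5*t/4)
Assemble drift = f_t + (1/2) f_xx = -15*x^2*cos(5*t/4)/2 - 6*sin(5*t/4) and diffusion = f_x = -12*x*sin(5*t/4). Substituting x = B_t:
  d(-6*B_t^2*sin(5*t/4)) = (-15*B_t^2*cos(5*t/4)/2 - 6*sin(5*t/4)) dt + (-12*B_t*sin(5*t/4)) dB_t.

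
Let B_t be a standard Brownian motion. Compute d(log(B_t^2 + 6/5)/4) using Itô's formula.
d(log(B_t^2 + 6/5)/4) = (5*(6 - 5*B_t^2)/(4*(5*B_t^2 + 6)^2)) dt + (5*B_t/(2*(5*B_t^2 + 6))) dB_t

Itô's formula for f(B_t) gives d f(B_t) = f'(B_t) dB_t + (1/2) f''(B_t) dt. Compute derivatives of f(x) = log(x^2 + 6/5)/4:
  f'(x)  = 5*x/(2*(5*x^2 + 6))
  f''(x) = 5*(6 - 5*x^2)/(2*(5*x^2 + 6)^2)
Substitute x = B_t and multiply the f'' term by 1/2:
  drift     = (1/2) * (5*(6 - 5*x^2)/(2*(5*x^2 + 6)^2)) evaluated at B_t = 5*(6 - 5*B_t^2)/(4*(5*B_t^2 + 6)^2)
  diffusion = (5*x/(2*(5*x^2 + 6))) evaluated at B_t = 5*B_t/(2*(5*B_t^2 + 6))
Therefore d(log(B_t^2 + 6/5)/4) = (5*(6 - 5*B_t^2)/(4*(5*B_t^2 + 6)^2)) dt + (5*B_t/(2*(5*B_t^2 + 6))) dB_t.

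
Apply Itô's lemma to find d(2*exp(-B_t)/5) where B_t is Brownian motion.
d(2*exp(-B_t)/5) = (exp(-B_t)/5) dt + (-2*exp(-B_t)/5) dB_t

Itô's formula for f(B_t) gives d f(B_t) = f'(B_t) dB_t + (1/2) f''(B_t) dt. Compute derivatives of f(x) = 2*exp(-x)/5:
  f'(x)  = -2*exp(-x)/5
  f''(x) = 2*exp(-x)/5
Substitute x = B_t and multiply the f'' term by 1/2:
  drift     = (1/2) * (2*exp(-x)/5) evaluated at B_t = exp(-B_t)/5
  diffusion = (-2*exp(-x)/5) evaluated at B_t = -2*exp(-B_t)/5
Therefore d(2*exp(-B_t)/5) = (exp(-B_t)/5) dt + (-2*exp(-B_t)/5) dB_t.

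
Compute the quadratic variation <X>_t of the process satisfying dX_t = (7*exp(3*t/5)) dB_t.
<X>_t = 245*exp(6*t/5)/6 - 245/6

For an Itô process dX_t = a(t) dt + b(t) dB_t, the quadratic variation is <X>_t = int_0^t b(s)^2 ds (the drift term does not contribute). Here b(s) = 7*exp(3*s/5), so
  b(s)^2 = 49*exp(6*s/5).
Integrating from 0 to t:
  <X>_t = int_0^t (49*exp(6*s/5)) ds = 245*exp(6*t/5)/6 - 245/6.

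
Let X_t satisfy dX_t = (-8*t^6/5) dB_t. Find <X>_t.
<X>_t = 64*t^13/325

For an Itô process dX_t = a(t) dt + b(t) dB_t, the quadratic variation is <X>_t = int_0^t b(s)^2 ds (the drift term does not contribute). Here b(s) = -8*s^6/5, so
  b(s)^2 = 64*s^12/25.
Integrating from 0 to t:
  <X>_t = int_0^t (64*s^12/25) ds = 64*t^13/325.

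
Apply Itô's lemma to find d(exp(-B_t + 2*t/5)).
d(exp(-B_t + 2*t/5)) = (9*exp(-B_t + 2*t/5)/10) dt + (-exp(-B_t + 2*t/5)) dB_t

Itô's formula for f(t, x): d f(t, B_t) = (f_t + (1/2) f_xx) dt + f_x dB_t. Compute partials of f(t, x) = exp(2*t/5 - x):
  f_t(t,x)  = 2*exp(2*t/5 - x)/5
  f_x(t,x)  = -exp(2*t/5 - x)
  f_xx(t,x) = exp(2*t/5 - x)
Assemble drift = f_t + (1/2) f_xx = 9*exp(2*t/5 - x)/10 and diffusion = f_x = -exp(2*t/5 - x). Substituting x = B_t:
  d(exp(-B_t + 2*t/5)) = (9*exp(-B_t + 2*t/5)/10) dt + (-exp(-B_t + 2*t/5)) dB_t.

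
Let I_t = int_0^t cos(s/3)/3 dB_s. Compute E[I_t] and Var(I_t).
E[I_t] = 0; Var(I_t) = t/18 + sin(2*t/3)/12

The Itô integral of a deterministic integrand f(s) has mean 0 because each increment f(s) * (B_{s+ds} - B_s) has mean 0. By the Itô isometry:
  Var( int_0^t f(s) dB_s ) = E[ (int_0^t f(s) dB_s)^2 ] = int_0^t f(s)^2 ds.
Here f(s) = cos(s/3)/3, so f(s)^2 = cos(s/3)^2/9. Integrate:
  int_0^t (cos(s/3)^2/9) ds = t/18 + sin(2*t/3)/12.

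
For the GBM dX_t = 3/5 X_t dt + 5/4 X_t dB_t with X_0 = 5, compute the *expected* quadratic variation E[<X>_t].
E[<X>_t] = 3125*exp(221*t/80)/221 - 3125/221

<X>_t = int_0^t ((5/4) * X_s)^2 ds. Taking expectation inside the integral: E[<X>_t] = (5/4)^2 * int_0^t E[X_s^2] ds. For GBM, E[X_s^2] = x_0^2 * exp((2 mu + sigma^2) s). Integrating:
  E[<X>_t] = (5/4)^2 * 5^2 * (exp((2*(3/5) + (5/4)^2) t) - 1) / (2*(3/5) + (5/4)^2)
           = (5/4)^2 * 5^2 * (exp((221/80) t) - 1) / (221/80) = 3125*exp(221*t/80)/221 - 3125/221.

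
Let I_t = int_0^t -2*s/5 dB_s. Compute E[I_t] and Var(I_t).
E[I_t] = 0; Var(I_t) = 4*t^3/75

The Itô integral of a deterministic integrand f(s) has mean 0 because each increment f(s) * (B_{s+ds} - B_s) has mean 0. By the Itô isometry:
  Var( int_0^t f(s) dB_s ) = E[ (int_0^t f(s) dB_s)^2 ] = int_0^t f(s)^2 ds.
Here f(s) = -2*s/5, so f(s)^2 = 4*s^2/25. Integrate:
  int_0^t (4*s^2/25) ds = 4*t^3/75.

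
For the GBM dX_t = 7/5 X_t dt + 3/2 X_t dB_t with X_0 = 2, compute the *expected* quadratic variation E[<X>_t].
E[<X>_t] = 180*exp(101*t/20)/101 - 180/101

<X>_t = int_0^t ((3/2) * X_s)^2 ds. Taking expectation inside the integral: E[<X>_t] = (3/2)^2 * int_0^t E[X_s^2] ds. For GBM, E[X_s^2] = x_0^2 * exp((2 mu + sigma^2) s). Integrating:
  E[<X>_t] = (3/2)^2 * 2^2 * (exp((2*(7/5) + (3/2)^2) t) - 1) / (2*(7/5) + (3/2)^2)
           = (3/2)^2 * 2^2 * (exp((101/20) t) - 1) / (101/20) = 180*exp(101*t/20)/101 - 180/101.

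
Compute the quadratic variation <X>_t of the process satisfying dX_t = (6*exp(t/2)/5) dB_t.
<X>_t = 36*exp(t)/25 - 36/25

For an Itô process dX_t = a(t) dt + b(t) dB_t, the quadratic variation is <X>_t = int_0^t b(s)^2 ds (the drift term does not contribute). Here b(s) = 6*exp(s/2)/5, so
  b(s)^2 = 36*exp(s)/25.
Integrating from 0 to t:
  <X>_t = int_0^t (36*exp(s)/25) ds = 36*exp(t)/25 - 36/25.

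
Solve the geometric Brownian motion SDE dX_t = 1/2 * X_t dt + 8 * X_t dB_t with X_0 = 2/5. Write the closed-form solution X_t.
X_t = 2/5 * exp((-63/2) * t + (8) * B_t)

For GBM dX = mu X dt + sigma X dB with X_0 = x_0, apply Itô to Y = log X: dY = (mu - sigma^2/2) dt + sigma dB, so Y_t = log(x_0) + (mu - sigma^2/2) t + sigma B_t and hence X_t = x_0 * exp((mu - sigma^2/2) t + sigma B_t).
With mu = 1/2, sigma = 8, x_0 = 2/5, this gives:
  X_t = 2/5 * exp((-63/2) * t + (8) * B_t).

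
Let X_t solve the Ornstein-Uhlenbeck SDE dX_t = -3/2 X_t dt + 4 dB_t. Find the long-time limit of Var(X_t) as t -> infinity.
lim Var(X_t) = 16/3

The OU SDE dX = -theta X dt + sigma dB admits the integrating factor exp(theta t): d(exp(theta t) X_t) = sigma exp(theta t) dB_t. Integrating from 0 to t gives X_t = x_0 * exp(-theta t) + sigma * int_0^t exp(-theta (t-s)) dB_s for any initial x_0. The Itô integral has variance (by the Itô isometry) sigma^2 * int_0^t exp(-2 theta (t - s)) ds = sigma^2 * (1 - exp(-2 theta t)) / (2 theta), independent of x_0.
With theta = 3/2, sigma = 4:
  Var(X_t) = (4)^2 * (1 - exp(-2*3/2 t)) / (2 * 3/2) = 16/3 - 16*exp(-3*t)/3.
As t -> infinity, exp(-2*3/2 t) -> 0, so the stationary variance is sigma^2 / (2 theta) = 16/3.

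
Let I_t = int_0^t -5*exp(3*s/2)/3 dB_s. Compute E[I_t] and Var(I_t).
E[I_t] = 0; Var(I_t) = 25*exp(3*t)/27 - 25/27

The Itô integral of a deterministic integrand f(s) has mean 0 because each increment f(s) * (B_{s+ds} - B_s) has mean 0. By the Itô isometry:
  Var( int_0^t f(s) dB_s ) = E[ (int_0^t f(s) dB_s)^2 ] = int_0^t f(s)^2 ds.
Here f(s) = -5*exp(3*s/2)/3, so f(s)^2 = 25*exp(3*s)/9. Integrate:
  int_0^t (25*exp(3*s)/9) ds = 25*exp(3*t)/27 - 25/27.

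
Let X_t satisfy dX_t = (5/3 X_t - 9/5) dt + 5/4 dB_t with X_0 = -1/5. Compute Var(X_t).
Var(X_t) = 15*exp(10*t/3)/32 - 15/32

The variance V(t) = Var(X_t) satisfies V'(t) = 2 a V(t) + c^2 with V(0) = 0 (drift coefficient is linear in X, diffusion is constant). With a = 5/3, c = 5/4, the solution is
  V(t) = (c^2 / (2 a)) * (exp(2 a t) - 1)
       = ((5/4)^2 / (2*(5/3))) * (exp((10/3) t) - 1)
       = 15*exp(10*t/3)/32 - 15/32.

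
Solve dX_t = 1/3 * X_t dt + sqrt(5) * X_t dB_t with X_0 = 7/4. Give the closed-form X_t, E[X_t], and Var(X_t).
X_t = 7/4 * exp((-13/6) t + (sqrt(5)) B_t); E[X_t] = 7*exp(t/3)/4; Var(X_t) = 49*(exp(5*t) - 1)*exp(2*t/3)/16

For GBM dX = mu X dt + sigma X dB with X_0 = x_0, apply Itô to Y = log X: dY = (mu - sigma^2/2) dt + sigma dB, so Y_t = log(x_0) + (mu - sigma^2/2) t + sigma B_t and hence X_t = x_0 * exp((mu - sigma^2/2) t + sigma B_t).
With mu = 1/3, sigma = sqrt(5), x_0 = 7/4, this gives:
  X_t = 7/4 * exp((-13/6) * t + (sqrt(5)) * B_t).
Since sigma*B_t ~ Normal(0, sigma^2 t), E[exp(sigma*B_t)] = exp(sigma^2 t / 2); so E[X_t] = x_0 * exp((mu - sigma^2/2) t) * exp(sigma^2 t / 2) = x_0 * exp(mu t) = 7*exp(t/3)/4.
Var(X_t) = E[X_t^2] - (E[X_t])^2 = x_0^2 * exp(2 mu t) * (exp(sigma^2 t) - 1) = 49*(exp(5*t) - 1)*exp(2*t/3)/16.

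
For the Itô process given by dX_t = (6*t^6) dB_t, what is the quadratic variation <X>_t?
<X>_t = 36*t^13/13

For an Itô process dX_t = a(t) dt + b(t) dB_t, the quadratic variation is <X>_t = int_0^t b(s)^2 ds (the drift term does not contribute). Here b(s) = 6*s^6, so
  b(s)^2 = 36*s^12.
Integrating from 0 to t:
  <X>_t = int_0^t (36*s^12) ds = 36*t^13/13.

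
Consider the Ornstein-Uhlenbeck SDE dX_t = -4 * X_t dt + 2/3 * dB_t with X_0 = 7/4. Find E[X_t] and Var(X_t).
E[X_t] = 7*exp(-4*t)/4; Var(X_t) = 1/18 - exp(-8*t)/18

The OU SDE dX = -theta X dt + sigma dB admits the integrating factor exp(theta t): d(exp(theta t) X_t) = sigma exp(theta t) dB_t. Integrating from 0 to t:
  X_t = x_0 * exp(-theta t) + sigma * int_0^t exp(-theta (t-s)) dB_s.
The Itô integral has mean 0 and (by the Itô isometry) variance sigma^2 * int_0^t exp(-2 theta (t - s)) ds = sigma^2 * (1 - exp(-2 theta t)) / (2 theta).
With theta = 4, sigma = 2/3, x_0 = 7/4:
  E[X_t] = 7/4 * exp(-4 t) = 7*exp(-4*t)/4
  Var(X_t) = (2/3)^2 * (1 - exp(-2*4 t)) / (2 * 4) = 1/18 - exp(-8*t)/18.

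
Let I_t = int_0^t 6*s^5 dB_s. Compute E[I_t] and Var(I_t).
E[I_t] = 0; Var(I_t) = 36*t^11/11

The Itô integral of a deterministic integrand f(s) has mean 0 because each increment f(s) * (B_{s+ds} - B_s) has mean 0. By the Itô isometry:
  Var( int_0^t f(s) dB_s ) = E[ (int_0^t f(s) dB_s)^2 ] = int_0^t f(s)^2 ds.
Here f(s) = 6*s^5, so f(s)^2 = 36*s^10. Integrate:
  int_0^t (36*s^10) ds = 36*t^11/11.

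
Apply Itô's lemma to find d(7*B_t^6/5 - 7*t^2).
d(7*B_t^6/5 - 7*t^2) = (21*B_t^4 - 14*t) dt + (42*B_t^5/5) dB_t

Itô's formula for f(t, x): d f(t, B_t) = (f_t + (1/2) f_xx) dt + f_x dB_t. Compute partials of f(t, x) = -7*t^2 + 7*x^6/5:
  f_t(t,x)  = -14*t
  f_x(t,x)  = 42*x^5/5
  f_xx(t,x) = 42*x^4
Assemble drift = f_t + (1/2) f_xx = -14*t + 21*x^4 and diffusion = f_x = 42*x^5/5. Substituting x = B_t:
  d(7*B_t^6/5 - 7*t^2) = (21*B_t^4 - 14*t) dt + (42*B_t^5/5) dB_t.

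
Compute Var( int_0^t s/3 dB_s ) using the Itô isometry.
Var = t^3/27

The Itô integral of a deterministic integrand f(s) has mean 0 because each increment f(s) * (B_{s+ds} - B_s) has mean 0. By the Itô isometry:
  Var( int_0^t f(s) dB_s ) = E[ (int_0^t f(s) dB_s)^2 ] = int_0^t f(s)^2 ds.
Here f(s) = s/3, so f(s)^2 = s^2/9. Integrate:
  int_0^t (s^2/9) ds = t^3/27.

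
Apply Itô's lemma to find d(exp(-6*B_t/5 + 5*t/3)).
d(exp(-6*B_t/5 + 5*t/3)) = (179*exp(-6*B_t/5 + 5*t/3)/75) dt + (-6*exp(-6*B_t/5 + 5*t/3)/5) dB_t

Itô's formula for f(t, x): d f(t, B_t) = (f_t + (1/2) f_xx) dt + f_x dB_t. Compute partials of f(t, x) = exp(5*t/3 - 6*x/5):
  f_t(t,x)  = 5*exp(5*t/3 - 6*x/5)/3
  f_x(t,x)  = -6*exp(5*t/3 - 6*x/5)/5
  f_xx(t,x) = 36*exp(5*t/3 - 6*x/5)/25
Assemble drift = f_t + (1/2) f_xx = 179*exp(5*t/3 - 6*x/5)/75 and diffusion = f_x = -6*exp(5*t/3 - 6*x/5)/5. Substituting x = B_t:
  d(exp(-6*B_t/5 + 5*t/3)) = (179*exp(-6*B_t/5 + 5*t/3)/75) dt + (-6*exp(-6*B_t/5 + 5*t/3)/5) dB_t.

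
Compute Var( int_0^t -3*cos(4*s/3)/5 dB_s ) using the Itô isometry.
Var = 9*t/50 + 27*sin(4*t/3)*cos(4*t/3)/200

The Itô integral of a deterministic integrand f(s) has mean 0 because each increment f(s) * (B_{s+ds} - B_s) has mean 0. By the Itô isometry:
  Var( int_0^t f(s) dB_s ) = E[ (int_0^t f(s) dB_s)^2 ] = int_0^t f(s)^2 ds.
Here f(s) = -3*cos(4*s/3)/5, so f(s)^2 = 9*cos(4*s/3)^2/25. Integrate:
  int_0^t (9*cos(4*s/3)^2/25) ds = 9*t/50 + 27*sin(4*t/3)*cos(4*t/3)/200.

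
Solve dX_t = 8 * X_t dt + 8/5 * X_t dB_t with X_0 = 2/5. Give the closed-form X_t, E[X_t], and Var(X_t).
X_t = 2/5 * exp((168/25) t + (8/5) B_t); E[X_t] = 2*exp(8*t)/5; Var(X_t) = 4*(exp(64*t/25) - 1)*exp(16*t)/25

For GBM dX = mu X dt + sigma X dB with X_0 = x_0, apply Itô to Y = log X: dY = (mu - sigma^2/2) dt + sigma dB, so Y_t = log(x_0) + (mu - sigma^2/2) t + sigma B_t and hence X_t = x_0 * exp((mu - sigma^2/2) t + sigma B_t).
With mu = 8, sigma = 8/5, x_0 = 2/5, this gives:
  X_t = 2/5 * exp((168/25) * t + (8/5) * B_t).
Since sigma*B_t ~ Normal(0, sigma^2 t), E[exp(sigma*B_t)] = exp(sigma^2 t / 2); so E[X_t] = x_0 * exp((mu - sigma^2/2) t) * exp(sigma^2 t / 2) = x_0 * exp(mu t) = 2*exp(8*t)/5.
Var(X_t) = E[X_t^2] - (E[X_t])^2 = x_0^2 * exp(2 mu t) * (exp(sigma^2 t) - 1) = 4*(exp(64*t/25) - 1)*exp(16*t)/25.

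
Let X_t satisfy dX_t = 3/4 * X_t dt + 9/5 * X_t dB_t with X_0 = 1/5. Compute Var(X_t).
Var(X_t) = (exp(81*t/25) - 1)*exp(3*t/2)/25

For GBM dX = mu X dt + sigma X dB with X_0 = x_0, apply Itô to Y = log X: dY = (mu - sigma^2/2) dt + sigma dB, so Y_t = log(x_0) + (mu - sigma^2/2) t + sigma B_t and hence X_t = x_0 * exp((mu - sigma^2/2) t + sigma B_t).
With mu = 3/4, sigma = 9/5, x_0 = 1/5, this gives:
  X_t = 1/5 * exp((-87/100) * t + (9/5) * B_t).
Since sigma*B_t ~ Normal(0, sigma^2 t), E[exp(sigma*B_t)] = exp(sigma^2 t / 2); so E[X_t] = x_0 * exp((mu - sigma^2/2) t) * exp(sigma^2 t / 2) = x_0 * exp(mu t) = exp(3*t/4)/5.
Var(X_t) = E[X_t^2] - (E[X_t])^2 = x_0^2 * exp(2 mu t) * (exp(sigma^2 t) - 1) = (exp(81*t/25) - 1)*exp(3*t/2)/25.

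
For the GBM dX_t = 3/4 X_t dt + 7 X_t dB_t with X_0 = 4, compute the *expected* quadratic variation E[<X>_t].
E[<X>_t] = 1568*exp(101*t/2)/101 - 1568/101

<X>_t = int_0^t (7 * X_s)^2 ds. Taking expectation inside the integral: E[<X>_t] = 7^2 * int_0^t E[X_s^2] ds. For GBM, E[X_s^2] = x_0^2 * exp((2 mu + sigma^2) s). Integrating:
  E[<X>_t] = 7^2 * 4^2 * (exp((2*(3/4) + 7^2) t) - 1) / (2*(3/4) + 7^2)
           = 7^2 * 4^2 * (exp((101/2) t) - 1) / (101/2) = 1568*exp(101*t/2)/101 - 1568/101.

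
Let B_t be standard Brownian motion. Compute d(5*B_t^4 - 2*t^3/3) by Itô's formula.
d(5*B_t^4 - 2*t^3/3) = (30*B_t^2 - 2*t^2) dt + (20*B_t^3) dB_t

Itô's formula for f(t, x): d f(t, B_t) = (f_t + (1/2) f_xx) dt + f_x dB_t. Compute partials of f(t, x) = -2*t^3/3 + 5*x^4:
  f_t(t,x)  = -2*t^2
  f_x(t,x)  = 20*x^3
  f_xx(t,x) = 60*x^2
Assemble drift = f_t + (1/2) f_xx = -2*t^2 + 30*x^2 and diffusion = f_x = 20*x^3. Substituting x = B_t:
  d(5*B_t^4 - 2*t^3/3) = (30*B_t^2 - 2*t^2) dt + (20*B_t^3) dB_t.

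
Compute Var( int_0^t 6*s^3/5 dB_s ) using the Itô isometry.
Var = 36*t^7/175

The Itô integral of a deterministic integrand f(s) has mean 0 because each increment f(s) * (B_{s+ds} - B_s) has mean 0. By the Itô isometry:
  Var( int_0^t f(s) dB_s ) = E[ (int_0^t f(s) dB_s)^2 ] = int_0^t f(s)^2 ds.
Here f(s) = 6*s^3/5, so f(s)^2 = 36*s^6/25. Integrate:
  int_0^t (36*s^6/25) ds = 36*t^7/175.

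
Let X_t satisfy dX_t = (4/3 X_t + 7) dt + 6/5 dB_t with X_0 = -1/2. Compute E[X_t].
E[X_t] = 19*exp(4*t/3)/4 - 21/4

Taking expectations and using E[dB_t] = 0, the mean m(t) = E[X_t] satisfies the ODE m'(t) = a m(t) + b with m(0) = x_0. With a = 4/3, b = 7, x_0 = -1/2, the solution is
  m(t) = x_0 * exp(a t) + (b/a) * (exp(a t) - 1)
       = (-1/2) * exp((4/3) t) + (7/(4/3)) * (exp((4/3) t) - 1)
       = 19*exp(4*t/3)/4 - 21/4.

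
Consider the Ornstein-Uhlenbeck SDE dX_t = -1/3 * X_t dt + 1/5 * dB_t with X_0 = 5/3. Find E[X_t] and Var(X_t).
E[X_t] = 5*exp(-t/3)/3; Var(X_t) = 3/50 - 3*exp(-2*t/3)/50

The OU SDE dX = -theta X dt + sigma dB admits the integrating factor exp(theta t): d(exp(theta t) X_t) = sigma exp(theta t) dB_t. Integrating from 0 to t:
  X_t = x_0 * exp(-theta t) + sigma * int_0^t exp(-theta (t-s)) dB_s.
The Itô integral has mean 0 and (by the Itô isometry) variance sigma^2 * int_0^t exp(-2 theta (t - s)) ds = sigma^2 * (1 - exp(-2 theta t)) / (2 theta).
With theta = 1/3, sigma = 1/5, x_0 = 5/3:
  E[X_t] = 5/3 * exp(-1/3 t) = 5*exp(-t/3)/3
  Var(X_t) = (1/5)^2 * (1 - exp(-2*1/3 t)) / (2 * 1/3) = 3/50 - 3*exp(-2*t/3)/50.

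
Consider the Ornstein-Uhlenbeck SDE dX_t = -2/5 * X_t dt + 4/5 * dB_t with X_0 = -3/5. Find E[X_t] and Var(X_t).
E[X_t] = -3*exp(-2*t/5)/5; Var(X_t) = 4/5 - 4*exp(-4*t/5)/5

The OU SDE dX = -theta X dt + sigma dB admits the integrating factor exp(theta t): d(exp(theta t) X_t) = sigma exp(theta t) dB_t. Integrating from 0 to t:
  X_t = x_0 * exp(-theta t) + sigma * int_0^t exp(-theta (t-s)) dB_s.
The Itô integral has mean 0 and (by the Itô isometry) variance sigma^2 * int_0^t exp(-2 theta (t - s)) ds = sigma^2 * (1 - exp(-2 theta t)) / (2 theta).
With theta = 2/5, sigma = 4/5, x_0 = -3/5:
  E[X_t] = -3/5 * exp(-2/5 t) = -3*exp(-2*t/5)/5
  Var(X_t) = (4/5)^2 * (1 - exp(-2*2/5 t)) / (2 * 2/5) = 4/5 - 4*exp(-4*t/5)/5.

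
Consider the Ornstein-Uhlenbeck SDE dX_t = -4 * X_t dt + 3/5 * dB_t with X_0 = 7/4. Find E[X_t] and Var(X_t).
E[X_t] = 7*exp(-4*t)/4; Var(X_t) = 9/200 - 9*exp(-8*t)/200

The OU SDE dX = -theta X dt + sigma dB admits the integrating factor exp(theta t): d(exp(theta t) X_t) = sigma exp(theta t) dB_t. Integrating from 0 to t:
  X_t = x_0 * exp(-theta t) + sigma * int_0^t exp(-theta (t-s)) dB_s.
The Itô integral has mean 0 and (by the Itô isometry) variance sigma^2 * int_0^t exp(-2 theta (t - s)) ds = sigma^2 * (1 - exp(-2 theta t)) / (2 theta).
With theta = 4, sigma = 3/5, x_0 = 7/4:
  E[X_t] = 7/4 * exp(-4 t) = 7*exp(-4*t)/4
  Var(X_t) = (3/5)^2 * (1 - exp(-2*4 t)) / (2 * 4) = 9/200 - 9*exp(-8*t)/200.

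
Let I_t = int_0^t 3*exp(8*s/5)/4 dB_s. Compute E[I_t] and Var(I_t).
E[I_t] = 0; Var(I_t) = 45*exp(16*t/5)/256 - 45/256

The Itô integral of a deterministic integrand f(s) has mean 0 because each increment f(s) * (B_{s+ds} - B_s) has mean 0. By the Itô isometry:
  Var( int_0^t f(s) dB_s ) = E[ (int_0^t f(s) dB_s)^2 ] = int_0^t f(s)^2 ds.
Here f(s) = 3*exp(8*s/5)/4, so f(s)^2 = 9*exp(16*s/5)/16. Integrate:
  int_0^t (9*exp(16*s/5)/16) ds = 45*exp(16*t/5)/256 - 45/256.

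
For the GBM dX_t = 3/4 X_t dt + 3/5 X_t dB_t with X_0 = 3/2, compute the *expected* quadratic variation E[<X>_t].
E[<X>_t] = 27*exp(93*t/50)/62 - 27/62

<X>_t = int_0^t ((3/5) * X_s)^2 ds. Taking expectation inside the integral: E[<X>_t] = (3/5)^2 * int_0^t E[X_s^2] ds. For GBM, E[X_s^2] = x_0^2 * exp((2 mu + sigma^2) s). Integrating:
  E[<X>_t] = (3/5)^2 * (3/2)^2 * (exp((2*(3/4) + (3/5)^2) t) - 1) / (2*(3/4) + (3/5)^2)
           = (3/5)^2 * (3/2)^2 * (exp((93/50) t) - 1) / (93/50) = 27*exp(93*t/50)/62 - 27/62.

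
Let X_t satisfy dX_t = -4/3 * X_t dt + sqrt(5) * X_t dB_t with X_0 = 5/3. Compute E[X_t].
E[X_t] = 5*exp(-4*t/3)/3

For GBM dX = mu X dt + sigma X dB with X_0 = x_0, apply Itô to Y = log X: dY = (mu - sigma^2/2) dt + sigma dB, so Y_t = log(x_0) + (mu - sigma^2/2) t + sigma B_t and hence X_t = x_0 * exp((mu - sigma^2/2) t + sigma B_t).
With mu = -4/3, sigma = sqrt(5), x_0 = 5/3, this gives:
  X_t = 5/3 * exp((-23/6) * t + (sqrt(5)) * B_t).
Since sigma*B_t ~ Normal(0, sigma^2 t), E[exp(sigma*B_t)] = exp(sigma^2 t / 2); so E[X_t] = x_0 * exp((mu - sigma^2/2) t) * exp(sigma^2 t / 2) = x_0 * exp(mu t) = 5*exp(-4*t/3)/3.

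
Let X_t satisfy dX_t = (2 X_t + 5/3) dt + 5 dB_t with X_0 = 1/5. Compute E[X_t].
E[X_t] = 31*exp(2*t)/30 - 5/6

Taking expectations and using E[dB_t] = 0, the mean m(t) = E[X_t] satisfies the ODE m'(t) = a m(t) + b with m(0) = x_0. With a = 2, b = 5/3, x_0 = 1/5, the solution is
  m(t) = x_0 * exp(a t) + (b/a) * (exp(a t) - 1)
       = (1/5) * exp(2 t) + ((5/3)/2) * (exp(2 t) - 1)
       = 31*exp(2*t)/30 - 5/6.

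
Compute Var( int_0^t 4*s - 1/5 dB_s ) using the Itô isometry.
Var = t*(400*t^2 - 60*t + 3)/75

The Itô integral of a deterministic integrand f(s) has mean 0 because each increment f(s) * (B_{s+ds} - B_s) has mean 0. By the Itô isometry:
  Var( int_0^t f(s) dB_s ) = E[ (int_0^t f(s) dB_s)^2 ] = int_0^t f(s)^2 ds.
Here f(s) = 4*s - 1/5, so f(s)^2 = (20*s - 1)^2/25. Integrate:
  int_0^t ((20*s - 1)^2/25) ds = t*(400*t^2 - 60*t + 3)/75.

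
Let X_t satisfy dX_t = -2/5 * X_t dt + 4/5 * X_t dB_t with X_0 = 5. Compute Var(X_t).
Var(X_t) = (25*exp(16*t/25) - 25)*exp(-4*t/5)

For GBM dX = mu X dt + sigma X dB with X_0 = x_0, apply Itô to Y = log X: dY = (mu - sigma^2/2) dt + sigma dB, so Y_t = log(x_0) + (mu - sigma^2/2) t + sigma B_t and hence X_t = x_0 * exp((mu - sigma^2/2) t + sigma B_t).
With mu = -2/5, sigma = 4/5, x_0 = 5, this gives:
  X_t = 5 * exp((-18/25) * t + (4/5) * B_t).
Since sigma*B_t ~ Normal(0, sigma^2 t), E[exp(sigma*B_t)] = exp(sigma^2 t / 2); so E[X_t] = x_0 * exp((mu - sigma^2/2) t) * exp(sigma^2 t / 2) = x_0 * exp(mu t) = 5*exp(-2*t/5).
Var(X_t) = E[X_t^2] - (E[X_t])^2 = x_0^2 * exp(2 mu t) * (exp(sigma^2 t) - 1) = (25*exp(16*t/25) - 25)*exp(-4*t/5).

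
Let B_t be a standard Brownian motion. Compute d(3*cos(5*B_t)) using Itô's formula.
d(3*cos(5*B_t)) = (-75*cos(5*B_t)/2) dt + (-15*sin(5*B_t)) dB_t

Itô's formula for f(B_t) gives d f(B_t) = f'(B_t) dB_t + (1/2) f''(B_t) dt. Compute derivatives of f(x) = 3*cos(5*x):
  f'(x)  = -15*sin(5*x)
  f''(x) = -75*cos(5*x)
Substitute x = B_t and multiply the f'' term by 1/2:
  drift     = (1/2) * (-75*cos(5*x)) evaluated at B_t = -75*cos(5*B_t)/2
  diffusion = (-15*sin(5*x)) evaluated at B_t = -15*sin(5*B_t)
Therefore d(3*cos(5*B_t)) = (-75*cos(5*B_t)/2) dt + (-15*sin(5*B_t)) dB_t.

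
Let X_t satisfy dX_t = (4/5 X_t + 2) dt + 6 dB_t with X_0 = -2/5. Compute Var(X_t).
Var(X_t) = 45*exp(8*t/5)/2 - 45/2

The variance V(t) = Var(X_t) satisfies V'(t) = 2 a V(t) + c^2 with V(0) = 0 (drift coefficient is linear in X, diffusion is constant). With a = 4/5, c = 6, the solution is
  V(t) = (c^2 / (2 a)) * (exp(2 a t) - 1)
       = (6^2 / (2*(4/5))) * (exp((8/5) t) - 1)
       = 45*exp(8*t/5)/2 - 45/2.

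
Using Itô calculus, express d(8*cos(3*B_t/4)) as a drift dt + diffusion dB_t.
d(8*cos(3*B_t/4)) = (-9*cos(3*B_t/4)/4) dt + (-6*sin(3*B_t/4)) dB_t

Itô's formula for f(B_t) gives d f(B_t) = f'(B_t) dB_t + (1/2) f''(B_t) dt. Compute derivatives of f(x) = 8*cos(3*x/4):
  f'(x)  = -6*sin(3*x/4)
  f''(x) = -9*cos(3*x/4)/2
Substitute x = B_t and multiply the f'' term by 1/2:
  drift     = (1/2) * (-9*cos(3*x/4)/2) evaluated at B_t = -9*cos(3*B_t/4)/4
  diffusion = (-6*sin(3*x/4)) evaluated at B_t = -6*sin(3*B_t/4)
Therefore d(8*cos(3*B_t/4)) = (-9*cos(3*B_t/4)/4) dt + (-6*sin(3*B_t/4)) dB_t.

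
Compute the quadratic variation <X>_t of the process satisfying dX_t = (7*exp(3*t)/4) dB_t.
<X>_t = 49*exp(6*t)/96 - 49/96

For an Itô process dX_t = a(t) dt + b(t) dB_t, the quadratic variation is <X>_t = int_0^t b(s)^2 ds (the drift term does not contribute). Here b(s) = 7*exp(3*s)/4, so
  b(s)^2 = 49*exp(6*s)/16.
Integrating from 0 to t:
  <X>_t = int_0^t (49*exp(6*s)/16) ds = 49*exp(6*t)/96 - 49/96.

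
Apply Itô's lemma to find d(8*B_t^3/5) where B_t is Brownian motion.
d(8*B_t^3/5) = (24*B_t/5) dt + (24*B_t^2/5) dB_t

Itô's formula for f(B_t) gives d f(B_t) = f'(B_t) dB_t + (1/2) f''(B_t) dt. Compute derivatives of f(x) = 8*x^3/5:
  f'(x)  = 24*x^2/5
  f''(x) = 48*x/5
Substitute x = B_t and multiply the f'' term by 1/2:
  drift     = (1/2) * (48*x/5) evaluated at B_t = 24*B_t/5
  diffusion = (24*x^2/5) evaluated at B_t = 24*B_t^2/5
Therefore d(8*B_t^3/5) = (24*B_t/5) dt + (24*B_t^2/5) dB_t.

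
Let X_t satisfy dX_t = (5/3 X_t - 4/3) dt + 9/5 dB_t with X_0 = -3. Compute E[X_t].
E[X_t] = 4/5 - 19*exp(5*t/3)/5

Taking expectations and using E[dB_t] = 0, the mean m(t) = E[X_t] satisfies the ODE m'(t) = a m(t) + b with m(0) = x_0. With a = 5/3, b = -4/3, x_0 = -3, the solution is
  m(t) = x_0 * exp(a t) + (b/a) * (exp(a t) - 1)
       = (-3) * exp((5/3) t) + ((-4/3)/(5/3)) * (exp((5/3) t) - 1)
       = 4/5 - 19*exp(5*t/3)/5.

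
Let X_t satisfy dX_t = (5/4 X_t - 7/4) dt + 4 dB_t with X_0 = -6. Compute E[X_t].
E[X_t] = 7/5 - 37*exp(5*t/4)/5

Taking expectations and using E[dB_t] = 0, the mean m(t) = E[X_t] satisfies the ODE m'(t) = a m(t) + b with m(0) = x_0. With a = 5/4, b = -7/4, x_0 = -6, the solution is
  m(t) = x_0 * exp(a t) + (b/a) * (exp(a t) - 1)
       = (-6) * exp((5/4) t) + ((-7/4)/(5/4)) * (exp((5/4) t) - 1)
       = 7/5 - 37*exp(5*t/4)/5.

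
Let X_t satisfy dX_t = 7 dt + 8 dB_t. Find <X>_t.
<X>_t = 64*t

For an Itô process dX_t = a(t) dt + b(t) dB_t, the quadratic variation is <X>_t = int_0^t b(s)^2 ds (the drift term does not contribute). Here b(s) = 8, so
  b(s)^2 = 64.
Integrating from 0 to t:
  <X>_t = int_0^t (64) ds = 64*t.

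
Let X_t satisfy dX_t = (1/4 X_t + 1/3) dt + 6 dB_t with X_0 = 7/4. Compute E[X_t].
E[X_t] = 37*exp(t/4)/12 - 4/3

Taking expectations and using E[dB_t] = 0, the mean m(t) = E[X_t] satisfies the ODE m'(t) = a m(t) + b with m(0) = x_0. With a = 1/4, b = 1/3, x_0 = 7/4, the solution is
  m(t) = x_0 * exp(a t) + (b/a) * (exp(a t) - 1)
       = (7/4) * exp((1/4) t) + ((1/3)/(1/4)) * (exp((1/4) t) - 1)
       = 37*exp(t/4)/12 - 4/3.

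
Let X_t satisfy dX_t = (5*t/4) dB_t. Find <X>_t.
<X>_t = 25*t^3/48

For an Itô process dX_t = a(t) dt + b(t) dB_t, the quadratic variation is <X>_t = int_0^t b(s)^2 ds (the drift term does not contribute). Here b(s) = 5*s/4, so
  b(s)^2 = 25*s^2/16.
Integrating from 0 to t:
  <X>_t = int_0^t (25*s^2/16) ds = 25*t^3/48.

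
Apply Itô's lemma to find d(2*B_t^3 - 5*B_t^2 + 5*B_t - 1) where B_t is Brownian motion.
d(2*B_t^3 - 5*B_t^2 + 5*B_t - 1) = (6*B_t - 5) dt + (6*B_t^2 - 10*B_t + 5) dB_t

Itô's formula for f(B_t) gives d f(B_t) = f'(B_t) dB_t + (1/2) f''(B_t) dt. Compute derivatives of f(x) = 2*x^3 - 5*x^2 + 5*x - 1:
  f'(x)  = 6*x^2 - 10*x + 5
  f''(x) = 12*x - 10
Substitute x = B_t and multiply the f'' term by 1/2:
  drift     = (1/2) * (12*x - 10) evaluated at B_t = 6*B_t - 5
  diffusion = (6*x^2 - 10*x + 5) evaluated at B_t = 6*B_t^2 - 10*B_t + 5
Therefore d(2*B_t^3 - 5*B_t^2 + 5*B_t - 1) = (6*B_t - 5) dt + (6*B_t^2 - 10*B_t + 5) dB_t.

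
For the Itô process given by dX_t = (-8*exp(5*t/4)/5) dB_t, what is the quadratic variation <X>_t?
<X>_t = 128*exp(5*t/2)/125 - 128/125

For an Itô process dX_t = a(t) dt + b(t) dB_t, the quadratic variation is <X>_t = int_0^t b(s)^2 ds (the drift term does not contribute). Here b(s) = -8*exp(5*s/4)/5, so
  b(s)^2 = 64*exp(5*s/2)/25.
Integrating from 0 to t:
  <X>_t = int_0^t (64*exp(5*s/2)/25) ds = 128*exp(5*t/2)/125 - 128/125.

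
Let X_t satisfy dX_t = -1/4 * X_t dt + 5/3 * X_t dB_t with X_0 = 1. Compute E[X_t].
E[X_t] = exp(-t/4)

For GBM dX = mu X dt + sigma X dB with X_0 = x_0, apply Itô to Y = log X: dY = (mu - sigma^2/2) dt + sigma dB, so Y_t = log(x_0) + (mu - sigma^2/2) t + sigma B_t and hence X_t = x_0 * exp((mu - sigma^2/2) t + sigma B_t).
With mu = -1/4, sigma = 5/3, x_0 = 1, this gives:
  X_t = 1 * exp((-59/36) * t + (5/3) * B_t).
Since sigma*B_t ~ Normal(0, sigma^2 t), E[exp(sigma*B_t)] = exp(sigma^2 t / 2); so E[X_t] = x_0 * exp((mu - sigma^2/2) t) * exp(sigma^2 t / 2) = x_0 * exp(mu t) = exp(-t/4).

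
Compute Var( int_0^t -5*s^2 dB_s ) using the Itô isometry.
Var = 5*t^5

The Itô integral of a deterministic integrand f(s) has mean 0 because each increment f(s) * (B_{s+ds} - B_s) has mean 0. By the Itô isometry:
  Var( int_0^t f(s) dB_s ) = E[ (int_0^t f(s) dB_s)^2 ] = int_0^t f(s)^2 ds.
Here f(s) = -5*s^2, so f(s)^2 = 25*s^4. Integrate:
  int_0^t (25*s^4) ds = 5*t^5.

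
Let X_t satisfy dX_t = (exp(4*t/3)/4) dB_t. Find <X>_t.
<X>_t = 3*exp(8*t/3)/128 - 3/128

For an Itô process dX_t = a(t) dt + b(t) dB_t, the quadratic variation is <X>_t = int_0^t b(s)^2 ds (the drift term does not contribute). Here b(s) = exp(4*s/3)/4, so
  b(s)^2 = exp(8*s/3)/16.
Integrating from 0 to t:
  <X>_t = int_0^t (exp(8*s/3)/16) ds = 3*exp(8*t/3)/128 - 3/128.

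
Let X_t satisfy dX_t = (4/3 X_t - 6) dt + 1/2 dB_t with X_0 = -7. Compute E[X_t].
E[X_t] = 9/2 - 23*exp(4*t/3)/2

Taking expectations and using E[dB_t] = 0, the mean m(t) = E[X_t] satisfies the ODE m'(t) = a m(t) + b with m(0) = x_0. With a = 4/3, b = -6, x_0 = -7, the solution is
  m(t) = x_0 * exp(a t) + (b/a) * (exp(a t) - 1)
       = (-7) * exp((4/3) t) + ((-6)/(4/3)) * (exp((4/3) t) - 1)
       = 9/2 - 23*exp(4*t/3)/2.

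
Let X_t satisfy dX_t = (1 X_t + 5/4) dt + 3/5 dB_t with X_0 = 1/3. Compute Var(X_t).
Var(X_t) = 9*exp(2*t)/50 - 9/50

The variance V(t) = Var(X_t) satisfies V'(t) = 2 a V(t) + c^2 with V(0) = 0 (drift coefficient is linear in X, diffusion is constant). With a = 1, c = 3/5, the solution is
  V(t) = (c^2 / (2 a)) * (exp(2 a t) - 1)
       = ((3/5)^2 / (2*1)) * (exp(2 t) - 1)
       = 9*exp(2*t)/50 - 9/50.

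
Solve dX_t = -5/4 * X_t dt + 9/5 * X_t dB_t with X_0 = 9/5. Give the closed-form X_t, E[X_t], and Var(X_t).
X_t = 9/5 * exp((-287/100) t + (9/5) B_t); E[X_t] = 9*exp(-5*t/4)/5; Var(X_t) = (81*exp(81*t/25) - 81)*exp(-5*t/2)/25

For GBM dX = mu X dt + sigma X dB with X_0 = x_0, apply Itô to Y = log X: dY = (mu - sigma^2/2) dt + sigma dB, so Y_t = log(x_0) + (mu - sigma^2/2) t + sigma B_t and hence X_t = x_0 * exp((mu - sigma^2/2) t + sigma B_t).
With mu = -5/4, sigma = 9/5, x_0 = 9/5, this gives:
  X_t = 9/5 * exp((-287/100) * t + (9/5) * B_t).
Since sigma*B_t ~ Normal(0, sigma^2 t), E[exp(sigma*B_t)] = exp(sigma^2 t / 2); so E[X_t] = x_0 * exp((mu - sigma^2/2) t) * exp(sigma^2 t / 2) = x_0 * exp(mu t) = 9*exp(-5*t/4)/5.
Var(X_t) = E[X_t^2] - (E[X_t])^2 = x_0^2 * exp(2 mu t) * (exp(sigma^2 t) - 1) = (81*exp(81*t/25) - 81)*exp(-5*t/2)/25.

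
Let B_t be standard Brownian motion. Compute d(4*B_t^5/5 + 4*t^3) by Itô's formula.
d(4*B_t^5/5 + 4*t^3) = (8*B_t^3 + 12*t^2) dt + (4*B_t^4) dB_t

Itô's formula for f(t, x): d f(t, B_t) = (f_t + (1/2) f_xx) dt + f_x dB_t. Compute partials of f(t, x) = 4*t^3 + 4*x^5/5:
  f_t(t,x)  = 12*t^2
  f_x(t,x)  = 4*x^4
  f_xx(t,x) = 16*x^3
Assemble drift = f_t + (1/2) f_xx = 12*t^2 + 8*x^3 and diffusion = f_x = 4*x^4. Substituting x = B_t:
  d(4*B_t^5/5 + 4*t^3) = (8*B_t^3 + 12*t^2) dt + (4*B_t^4) dB_t.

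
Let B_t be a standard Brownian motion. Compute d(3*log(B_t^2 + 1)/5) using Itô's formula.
d(3*log(B_t^2 + 1)/5) = (3*(1 - B_t^2)/(5*(B_t^2 + 1)^2)) dt + (6*B_t/(5*(B_t^2 + 1))) dB_t

Itô's formula for f(B_t) gives d f(B_t) = f'(B_t) dB_t + (1/2) f''(B_t) dt. Compute derivatives of f(x) = 3*log(x^2 + 1)/5:
  f'(x)  = 6*x/(5*(x^2 + 1))
  f''(x) = 6*(1 - x^2)/(5*(x^2 + 1)^2)
Substitute x = B_t and multiply the f'' term by 1/2:
  drift     = (1/2) * (6*(1 - x^2)/(5*(x^2 + 1)^2)) evaluated at B_t = 3*(1 - B_t^2)/(5*(B_t^2 + 1)^2)
  diffusion = (6*x/(5*(x^2 + 1))) evaluated at B_t = 6*B_t/(5*(B_t^2 + 1))
Therefore d(3*log(B_t^2 + 1)/5) = (3*(1 - B_t^2)/(5*(B_t^2 + 1)^2)) dt + (6*B_t/(5*(B_t^2 + 1))) dB_t.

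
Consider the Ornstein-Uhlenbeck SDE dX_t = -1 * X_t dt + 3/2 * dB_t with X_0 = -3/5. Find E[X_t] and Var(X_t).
E[X_t] = -3*exp(-t)/5; Var(X_t) = 9/8 - 9*exp(-2*t)/8

The OU SDE dX = -theta X dt + sigma dB admits the integrating factor exp(theta t): d(exp(theta t) X_t) = sigma exp(theta t) dB_t. Integrating from 0 to t:
  X_t = x_0 * exp(-theta t) + sigma * int_0^t exp(-theta (t-s)) dB_s.
The Itô integral has mean 0 and (by the Itô isometry) variance sigma^2 * int_0^t exp(-2 theta (t - s)) ds = sigma^2 * (1 - exp(-2 theta t)) / (2 theta).
With theta = 1, sigma = 3/2, x_0 = -3/5:
  E[X_t] = -3/5 * exp(-1 t) = -3*exp(-t)/5
  Var(X_t) = (3/2)^2 * (1 - exp(-2*1 t)) / (2 * 1) = 9/8 - 9*exp(-2*t)/8.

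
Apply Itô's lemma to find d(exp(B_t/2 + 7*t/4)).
d(exp(B_t/2 + 7*t/4)) = (15*exp(B_t/2 + 7*t/4)/8) dt + (exp(B_t/2 + 7*t/4)/2) dB_t

Itô's formula for f(t, x): d f(t, B_t) = (f_t + (1/2) f_xx) dt + f_x dB_t. Compute partials of f(t, x) = exp(7*t/4 + x/2):
  f_t(t,x)  = 7*exp(7*t/4 + x/2)/4
  f_x(t,x)  = exp(7*t/4 + x/2)/2
  f_xx(t,x) = exp(7*t/4 + x/2)/4
Assemble drift = f_t + (1/2) f_xx = 15*exp(7*t/4 + x/2)/8 and diffusion = f_x = exp(7*t/4 + x/2)/2. Substituting x = B_t:
  d(exp(B_t/2 + 7*t/4)) = (15*exp(B_t/2 + 7*t/4)/8) dt + (exp(B_t/2 + 7*t/4)/2) dB_t.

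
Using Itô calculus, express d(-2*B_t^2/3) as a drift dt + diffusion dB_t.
d(-2*B_t^2/3) = (-2/3) dt + (-4*B_t/3) dB_t

Itô's formula for f(B_t) gives d f(B_t) = f'(B_t) dB_t + (1/2) f''(B_t) dt. Compute derivatives of f(x) = -2*x^2/3:
  f'(x)  = -4*x/3
  f''(x) = -4/3
Substitute x = B_t and multiply the f'' term by 1/2:
  drift     = (1/2) * (-4/3) evaluated at B_t = -2/3
  diffusion = (-4*x/3) evaluated at B_t = -4*B_t/3
Therefore d(-2*B_t^2/3) = (-2/3) dt + (-4*B_t/3) dB_t.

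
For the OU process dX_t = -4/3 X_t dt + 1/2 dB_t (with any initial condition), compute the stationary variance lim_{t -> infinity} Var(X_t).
lim Var(X_t) = 3/32

The OU SDE dX = -theta X dt + sigma dB admits the integrating factor exp(theta t): d(exp(theta t) X_t) = sigma exp(theta t) dB_t. Integrating from 0 to t gives X_t = x_0 * exp(-theta t) + sigma * int_0^t exp(-theta (t-s)) dB_s for any initial x_0. The Itô integral has variance (by the Itô isometry) sigma^2 * int_0^t exp(-2 theta (t - s)) ds = sigma^2 * (1 - exp(-2 theta t)) / (2 theta), independent of x_0.
With theta = 4/3, sigma = 1/2:
  Var(X_t) = (1/2)^2 * (1 - exp(-2*4/3 t)) / (2 * 4/3) = 3/32 - 3*exp(-8*t/3)/32.
As t -> infinity, exp(-2*4/3 t) -> 0, so the stationary variance is sigma^2 / (2 theta) = 3/32.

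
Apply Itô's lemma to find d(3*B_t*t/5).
d(3*B_t*t/5) = (3*B_t/5) dt + (3*t/5) dB_t

Itô's formula for f(t, x): d f(t, B_t) = (f_t + (1/2) f_xx) dt + f_x dB_t. Compute partials of f(t, x) = 3*t*x/5:
  f_t(t,x)  = 3*x/5
  f_x(t,x)  = 3*t/5
  f_xx(t,x) = 0
Assemble drift = f_t + (1/2) f_xx = 3*x/5 and diffusion = f_x = 3*t/5. Substituting x = B_t:
  d(3*B_t*t/5) = (3*B_t/5) dt + (3*t/5) dB_t.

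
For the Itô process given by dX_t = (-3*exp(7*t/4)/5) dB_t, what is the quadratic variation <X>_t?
<X>_t = 18*exp(7*t/2)/175 - 18/175

For an Itô process dX_t = a(t) dt + b(t) dB_t, the quadratic variation is <X>_t = int_0^t b(s)^2 ds (the drift term does not contribute). Here b(s) = -3*exp(7*s/4)/5, so
  b(s)^2 = 9*exp(7*s/2)/25.
Integrating from 0 to t:
  <X>_t = int_0^t (9*exp(7*s/2)/25) ds = 18*exp(7*t/2)/175 - 18/175.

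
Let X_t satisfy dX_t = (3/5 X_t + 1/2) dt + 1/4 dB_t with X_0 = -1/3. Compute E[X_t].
E[X_t] = exp(3*t/5)/2 - 5/6

Taking expectations and using E[dB_t] = 0, the mean m(t) = E[X_t] satisfies the ODE m'(t) = a m(t) + b with m(0) = x_0. With a = 3/5, b = 1/2, x_0 = -1/3, the solution is
  m(t) = x_0 * exp(a t) + (b/a) * (exp(a t) - 1)
       = (-1/3) * exp((3/5) t) + ((1/2)/(3/5)) * (exp((3/5) t) - 1)
       = exp(3*t/5)/2 - 5/6.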